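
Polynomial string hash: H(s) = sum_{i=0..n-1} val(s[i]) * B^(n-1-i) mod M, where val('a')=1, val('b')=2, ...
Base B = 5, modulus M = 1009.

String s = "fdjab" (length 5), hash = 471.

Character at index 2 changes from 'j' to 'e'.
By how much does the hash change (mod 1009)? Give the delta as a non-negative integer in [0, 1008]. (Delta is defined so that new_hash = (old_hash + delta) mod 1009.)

Answer: 884

Derivation:
Delta formula: (val(new) - val(old)) * B^(n-1-k) mod M
  val('e') - val('j') = 5 - 10 = -5
  B^(n-1-k) = 5^2 mod 1009 = 25
  Delta = -5 * 25 mod 1009 = 884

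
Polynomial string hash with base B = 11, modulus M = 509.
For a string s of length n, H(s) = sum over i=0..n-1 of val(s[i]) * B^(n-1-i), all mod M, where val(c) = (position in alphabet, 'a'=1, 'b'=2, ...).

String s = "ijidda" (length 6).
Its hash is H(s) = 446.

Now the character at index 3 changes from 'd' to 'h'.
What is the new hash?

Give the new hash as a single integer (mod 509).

Answer: 421

Derivation:
val('d') = 4, val('h') = 8
Position k = 3, exponent = n-1-k = 2
B^2 mod M = 11^2 mod 509 = 121
Delta = (8 - 4) * 121 mod 509 = 484
New hash = (446 + 484) mod 509 = 421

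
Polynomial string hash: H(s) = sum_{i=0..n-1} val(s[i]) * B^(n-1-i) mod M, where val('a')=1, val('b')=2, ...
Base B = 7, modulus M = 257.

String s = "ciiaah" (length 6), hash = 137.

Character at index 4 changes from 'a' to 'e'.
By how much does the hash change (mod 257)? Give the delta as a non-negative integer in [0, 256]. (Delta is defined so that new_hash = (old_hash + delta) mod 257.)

Delta formula: (val(new) - val(old)) * B^(n-1-k) mod M
  val('e') - val('a') = 5 - 1 = 4
  B^(n-1-k) = 7^1 mod 257 = 7
  Delta = 4 * 7 mod 257 = 28

Answer: 28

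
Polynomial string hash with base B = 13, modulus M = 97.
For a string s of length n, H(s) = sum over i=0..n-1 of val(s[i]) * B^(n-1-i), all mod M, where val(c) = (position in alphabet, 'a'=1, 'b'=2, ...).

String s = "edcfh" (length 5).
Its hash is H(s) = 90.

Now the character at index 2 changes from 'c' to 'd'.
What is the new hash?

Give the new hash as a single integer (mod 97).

Answer: 65

Derivation:
val('c') = 3, val('d') = 4
Position k = 2, exponent = n-1-k = 2
B^2 mod M = 13^2 mod 97 = 72
Delta = (4 - 3) * 72 mod 97 = 72
New hash = (90 + 72) mod 97 = 65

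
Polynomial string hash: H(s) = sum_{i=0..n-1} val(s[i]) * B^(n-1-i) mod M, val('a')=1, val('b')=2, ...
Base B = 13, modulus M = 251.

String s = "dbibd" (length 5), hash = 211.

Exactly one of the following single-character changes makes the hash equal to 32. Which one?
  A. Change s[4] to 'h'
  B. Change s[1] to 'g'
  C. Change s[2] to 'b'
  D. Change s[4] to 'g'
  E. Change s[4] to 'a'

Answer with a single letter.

Answer: C

Derivation:
Option A: s[4]='d'->'h', delta=(8-4)*13^0 mod 251 = 4, hash=211+4 mod 251 = 215
Option B: s[1]='b'->'g', delta=(7-2)*13^3 mod 251 = 192, hash=211+192 mod 251 = 152
Option C: s[2]='i'->'b', delta=(2-9)*13^2 mod 251 = 72, hash=211+72 mod 251 = 32 <-- target
Option D: s[4]='d'->'g', delta=(7-4)*13^0 mod 251 = 3, hash=211+3 mod 251 = 214
Option E: s[4]='d'->'a', delta=(1-4)*13^0 mod 251 = 248, hash=211+248 mod 251 = 208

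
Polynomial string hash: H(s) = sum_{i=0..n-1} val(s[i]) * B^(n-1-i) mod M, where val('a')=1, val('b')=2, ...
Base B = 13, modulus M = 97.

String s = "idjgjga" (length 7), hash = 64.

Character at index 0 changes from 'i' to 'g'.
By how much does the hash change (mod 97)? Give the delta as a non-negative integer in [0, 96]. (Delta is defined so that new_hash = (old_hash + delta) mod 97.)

Delta formula: (val(new) - val(old)) * B^(n-1-k) mod M
  val('g') - val('i') = 7 - 9 = -2
  B^(n-1-k) = 13^6 mod 97 = 89
  Delta = -2 * 89 mod 97 = 16

Answer: 16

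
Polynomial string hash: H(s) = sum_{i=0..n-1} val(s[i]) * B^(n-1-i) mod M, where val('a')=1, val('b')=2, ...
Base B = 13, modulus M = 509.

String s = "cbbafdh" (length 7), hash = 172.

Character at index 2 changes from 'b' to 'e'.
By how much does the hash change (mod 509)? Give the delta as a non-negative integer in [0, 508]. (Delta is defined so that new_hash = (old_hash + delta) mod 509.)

Answer: 171

Derivation:
Delta formula: (val(new) - val(old)) * B^(n-1-k) mod M
  val('e') - val('b') = 5 - 2 = 3
  B^(n-1-k) = 13^4 mod 509 = 57
  Delta = 3 * 57 mod 509 = 171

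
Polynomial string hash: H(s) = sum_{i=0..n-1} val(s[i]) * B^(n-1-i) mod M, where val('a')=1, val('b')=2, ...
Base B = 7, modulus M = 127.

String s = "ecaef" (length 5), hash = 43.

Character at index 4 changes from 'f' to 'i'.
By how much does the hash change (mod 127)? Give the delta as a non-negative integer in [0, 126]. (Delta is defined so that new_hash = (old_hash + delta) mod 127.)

Answer: 3

Derivation:
Delta formula: (val(new) - val(old)) * B^(n-1-k) mod M
  val('i') - val('f') = 9 - 6 = 3
  B^(n-1-k) = 7^0 mod 127 = 1
  Delta = 3 * 1 mod 127 = 3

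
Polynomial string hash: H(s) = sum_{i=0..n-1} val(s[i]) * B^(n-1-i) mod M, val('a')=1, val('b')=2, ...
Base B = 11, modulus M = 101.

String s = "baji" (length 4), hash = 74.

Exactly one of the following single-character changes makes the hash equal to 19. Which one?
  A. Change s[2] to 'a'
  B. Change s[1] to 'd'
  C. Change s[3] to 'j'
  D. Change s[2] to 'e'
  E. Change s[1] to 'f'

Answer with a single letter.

Option A: s[2]='j'->'a', delta=(1-10)*11^1 mod 101 = 2, hash=74+2 mod 101 = 76
Option B: s[1]='a'->'d', delta=(4-1)*11^2 mod 101 = 60, hash=74+60 mod 101 = 33
Option C: s[3]='i'->'j', delta=(10-9)*11^0 mod 101 = 1, hash=74+1 mod 101 = 75
Option D: s[2]='j'->'e', delta=(5-10)*11^1 mod 101 = 46, hash=74+46 mod 101 = 19 <-- target
Option E: s[1]='a'->'f', delta=(6-1)*11^2 mod 101 = 100, hash=74+100 mod 101 = 73

Answer: D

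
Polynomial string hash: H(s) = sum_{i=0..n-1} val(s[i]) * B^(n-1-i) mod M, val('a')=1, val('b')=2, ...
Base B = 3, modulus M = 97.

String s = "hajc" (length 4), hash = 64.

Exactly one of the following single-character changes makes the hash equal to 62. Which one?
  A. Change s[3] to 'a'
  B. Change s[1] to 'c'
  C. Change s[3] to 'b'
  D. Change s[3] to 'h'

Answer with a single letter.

Option A: s[3]='c'->'a', delta=(1-3)*3^0 mod 97 = 95, hash=64+95 mod 97 = 62 <-- target
Option B: s[1]='a'->'c', delta=(3-1)*3^2 mod 97 = 18, hash=64+18 mod 97 = 82
Option C: s[3]='c'->'b', delta=(2-3)*3^0 mod 97 = 96, hash=64+96 mod 97 = 63
Option D: s[3]='c'->'h', delta=(8-3)*3^0 mod 97 = 5, hash=64+5 mod 97 = 69

Answer: A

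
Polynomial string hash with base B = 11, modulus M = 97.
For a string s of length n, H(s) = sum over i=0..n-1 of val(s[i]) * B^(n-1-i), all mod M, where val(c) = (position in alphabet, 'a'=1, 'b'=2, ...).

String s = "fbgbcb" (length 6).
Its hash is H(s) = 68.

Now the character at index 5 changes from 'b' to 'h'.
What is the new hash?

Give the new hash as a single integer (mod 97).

val('b') = 2, val('h') = 8
Position k = 5, exponent = n-1-k = 0
B^0 mod M = 11^0 mod 97 = 1
Delta = (8 - 2) * 1 mod 97 = 6
New hash = (68 + 6) mod 97 = 74

Answer: 74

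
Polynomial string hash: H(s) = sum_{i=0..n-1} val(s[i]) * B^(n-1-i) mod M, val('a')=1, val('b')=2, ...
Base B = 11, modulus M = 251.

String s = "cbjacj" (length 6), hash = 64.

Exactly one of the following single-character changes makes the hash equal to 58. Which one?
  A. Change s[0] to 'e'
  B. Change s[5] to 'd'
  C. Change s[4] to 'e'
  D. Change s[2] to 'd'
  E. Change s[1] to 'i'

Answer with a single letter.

Option A: s[0]='c'->'e', delta=(5-3)*11^5 mod 251 = 69, hash=64+69 mod 251 = 133
Option B: s[5]='j'->'d', delta=(4-10)*11^0 mod 251 = 245, hash=64+245 mod 251 = 58 <-- target
Option C: s[4]='c'->'e', delta=(5-3)*11^1 mod 251 = 22, hash=64+22 mod 251 = 86
Option D: s[2]='j'->'d', delta=(4-10)*11^3 mod 251 = 46, hash=64+46 mod 251 = 110
Option E: s[1]='b'->'i', delta=(9-2)*11^4 mod 251 = 79, hash=64+79 mod 251 = 143

Answer: B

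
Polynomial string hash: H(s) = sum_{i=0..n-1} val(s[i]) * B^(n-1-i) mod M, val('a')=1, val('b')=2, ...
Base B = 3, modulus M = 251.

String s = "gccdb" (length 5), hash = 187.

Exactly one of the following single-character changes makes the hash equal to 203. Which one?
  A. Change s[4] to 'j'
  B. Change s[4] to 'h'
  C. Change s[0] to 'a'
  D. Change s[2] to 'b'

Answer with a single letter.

Answer: C

Derivation:
Option A: s[4]='b'->'j', delta=(10-2)*3^0 mod 251 = 8, hash=187+8 mod 251 = 195
Option B: s[4]='b'->'h', delta=(8-2)*3^0 mod 251 = 6, hash=187+6 mod 251 = 193
Option C: s[0]='g'->'a', delta=(1-7)*3^4 mod 251 = 16, hash=187+16 mod 251 = 203 <-- target
Option D: s[2]='c'->'b', delta=(2-3)*3^2 mod 251 = 242, hash=187+242 mod 251 = 178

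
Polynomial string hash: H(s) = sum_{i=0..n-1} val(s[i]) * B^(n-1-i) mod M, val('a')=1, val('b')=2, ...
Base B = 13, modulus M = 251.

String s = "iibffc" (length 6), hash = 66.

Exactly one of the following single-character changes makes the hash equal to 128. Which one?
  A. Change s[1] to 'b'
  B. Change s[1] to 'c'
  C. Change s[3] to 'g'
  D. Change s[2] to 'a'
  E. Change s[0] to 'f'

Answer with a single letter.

Answer: D

Derivation:
Option A: s[1]='i'->'b', delta=(2-9)*13^4 mod 251 = 120, hash=66+120 mod 251 = 186
Option B: s[1]='i'->'c', delta=(3-9)*13^4 mod 251 = 67, hash=66+67 mod 251 = 133
Option C: s[3]='f'->'g', delta=(7-6)*13^2 mod 251 = 169, hash=66+169 mod 251 = 235
Option D: s[2]='b'->'a', delta=(1-2)*13^3 mod 251 = 62, hash=66+62 mod 251 = 128 <-- target
Option E: s[0]='i'->'f', delta=(6-9)*13^5 mod 251 = 59, hash=66+59 mod 251 = 125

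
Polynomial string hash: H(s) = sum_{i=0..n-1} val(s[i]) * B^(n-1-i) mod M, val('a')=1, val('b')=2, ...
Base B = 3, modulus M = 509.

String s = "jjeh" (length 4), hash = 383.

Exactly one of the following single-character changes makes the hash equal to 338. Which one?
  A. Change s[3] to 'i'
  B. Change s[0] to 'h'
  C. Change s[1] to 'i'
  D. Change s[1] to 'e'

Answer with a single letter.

Answer: D

Derivation:
Option A: s[3]='h'->'i', delta=(9-8)*3^0 mod 509 = 1, hash=383+1 mod 509 = 384
Option B: s[0]='j'->'h', delta=(8-10)*3^3 mod 509 = 455, hash=383+455 mod 509 = 329
Option C: s[1]='j'->'i', delta=(9-10)*3^2 mod 509 = 500, hash=383+500 mod 509 = 374
Option D: s[1]='j'->'e', delta=(5-10)*3^2 mod 509 = 464, hash=383+464 mod 509 = 338 <-- target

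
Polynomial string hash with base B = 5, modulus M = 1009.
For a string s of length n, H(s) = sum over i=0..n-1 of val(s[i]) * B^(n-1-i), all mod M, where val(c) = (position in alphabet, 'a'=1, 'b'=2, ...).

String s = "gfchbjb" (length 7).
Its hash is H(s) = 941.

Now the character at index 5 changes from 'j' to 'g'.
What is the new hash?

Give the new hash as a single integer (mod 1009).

Answer: 926

Derivation:
val('j') = 10, val('g') = 7
Position k = 5, exponent = n-1-k = 1
B^1 mod M = 5^1 mod 1009 = 5
Delta = (7 - 10) * 5 mod 1009 = 994
New hash = (941 + 994) mod 1009 = 926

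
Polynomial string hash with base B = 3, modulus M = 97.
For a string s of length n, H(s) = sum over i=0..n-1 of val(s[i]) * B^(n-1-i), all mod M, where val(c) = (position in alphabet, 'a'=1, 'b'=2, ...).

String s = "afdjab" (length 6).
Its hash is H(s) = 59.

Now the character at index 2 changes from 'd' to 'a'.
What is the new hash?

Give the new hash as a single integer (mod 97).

val('d') = 4, val('a') = 1
Position k = 2, exponent = n-1-k = 3
B^3 mod M = 3^3 mod 97 = 27
Delta = (1 - 4) * 27 mod 97 = 16
New hash = (59 + 16) mod 97 = 75

Answer: 75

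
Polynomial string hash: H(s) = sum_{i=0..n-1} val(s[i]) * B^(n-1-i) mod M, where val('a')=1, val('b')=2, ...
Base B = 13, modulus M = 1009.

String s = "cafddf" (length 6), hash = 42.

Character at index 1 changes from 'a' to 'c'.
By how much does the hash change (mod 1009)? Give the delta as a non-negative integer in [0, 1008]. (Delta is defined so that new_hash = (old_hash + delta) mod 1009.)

Answer: 618

Derivation:
Delta formula: (val(new) - val(old)) * B^(n-1-k) mod M
  val('c') - val('a') = 3 - 1 = 2
  B^(n-1-k) = 13^4 mod 1009 = 309
  Delta = 2 * 309 mod 1009 = 618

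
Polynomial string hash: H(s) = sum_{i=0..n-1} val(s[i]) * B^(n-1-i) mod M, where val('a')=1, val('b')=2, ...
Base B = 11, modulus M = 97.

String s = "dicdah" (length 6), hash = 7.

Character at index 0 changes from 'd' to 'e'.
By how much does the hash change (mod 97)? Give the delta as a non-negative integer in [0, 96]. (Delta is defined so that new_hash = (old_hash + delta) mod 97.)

Delta formula: (val(new) - val(old)) * B^(n-1-k) mod M
  val('e') - val('d') = 5 - 4 = 1
  B^(n-1-k) = 11^5 mod 97 = 31
  Delta = 1 * 31 mod 97 = 31

Answer: 31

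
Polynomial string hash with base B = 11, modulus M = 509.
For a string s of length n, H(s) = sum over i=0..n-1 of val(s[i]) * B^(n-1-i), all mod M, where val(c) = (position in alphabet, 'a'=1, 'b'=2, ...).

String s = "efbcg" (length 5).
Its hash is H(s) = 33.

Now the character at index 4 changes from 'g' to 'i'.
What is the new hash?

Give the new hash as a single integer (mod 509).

val('g') = 7, val('i') = 9
Position k = 4, exponent = n-1-k = 0
B^0 mod M = 11^0 mod 509 = 1
Delta = (9 - 7) * 1 mod 509 = 2
New hash = (33 + 2) mod 509 = 35

Answer: 35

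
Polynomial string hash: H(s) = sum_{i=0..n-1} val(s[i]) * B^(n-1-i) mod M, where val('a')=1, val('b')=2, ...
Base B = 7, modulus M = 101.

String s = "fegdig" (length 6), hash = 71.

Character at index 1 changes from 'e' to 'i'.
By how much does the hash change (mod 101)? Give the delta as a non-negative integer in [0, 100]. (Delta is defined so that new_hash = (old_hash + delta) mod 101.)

Answer: 9

Derivation:
Delta formula: (val(new) - val(old)) * B^(n-1-k) mod M
  val('i') - val('e') = 9 - 5 = 4
  B^(n-1-k) = 7^4 mod 101 = 78
  Delta = 4 * 78 mod 101 = 9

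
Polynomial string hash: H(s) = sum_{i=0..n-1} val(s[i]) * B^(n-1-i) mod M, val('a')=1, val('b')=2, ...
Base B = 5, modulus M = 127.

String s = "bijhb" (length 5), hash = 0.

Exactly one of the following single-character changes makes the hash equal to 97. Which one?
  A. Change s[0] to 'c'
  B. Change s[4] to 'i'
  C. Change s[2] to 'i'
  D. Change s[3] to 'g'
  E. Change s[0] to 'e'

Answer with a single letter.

Answer: E

Derivation:
Option A: s[0]='b'->'c', delta=(3-2)*5^4 mod 127 = 117, hash=0+117 mod 127 = 117
Option B: s[4]='b'->'i', delta=(9-2)*5^0 mod 127 = 7, hash=0+7 mod 127 = 7
Option C: s[2]='j'->'i', delta=(9-10)*5^2 mod 127 = 102, hash=0+102 mod 127 = 102
Option D: s[3]='h'->'g', delta=(7-8)*5^1 mod 127 = 122, hash=0+122 mod 127 = 122
Option E: s[0]='b'->'e', delta=(5-2)*5^4 mod 127 = 97, hash=0+97 mod 127 = 97 <-- target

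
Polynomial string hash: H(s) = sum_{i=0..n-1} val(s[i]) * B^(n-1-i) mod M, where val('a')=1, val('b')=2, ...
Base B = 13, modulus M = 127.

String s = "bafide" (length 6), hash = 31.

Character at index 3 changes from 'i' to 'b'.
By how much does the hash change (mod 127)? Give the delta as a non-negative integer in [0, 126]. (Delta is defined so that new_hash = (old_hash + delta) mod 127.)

Delta formula: (val(new) - val(old)) * B^(n-1-k) mod M
  val('b') - val('i') = 2 - 9 = -7
  B^(n-1-k) = 13^2 mod 127 = 42
  Delta = -7 * 42 mod 127 = 87

Answer: 87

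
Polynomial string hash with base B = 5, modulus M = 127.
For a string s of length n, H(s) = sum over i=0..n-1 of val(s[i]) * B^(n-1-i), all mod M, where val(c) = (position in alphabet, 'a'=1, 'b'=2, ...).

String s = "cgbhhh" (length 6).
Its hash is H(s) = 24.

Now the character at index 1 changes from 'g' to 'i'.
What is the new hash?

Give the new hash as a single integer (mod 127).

Answer: 4

Derivation:
val('g') = 7, val('i') = 9
Position k = 1, exponent = n-1-k = 4
B^4 mod M = 5^4 mod 127 = 117
Delta = (9 - 7) * 117 mod 127 = 107
New hash = (24 + 107) mod 127 = 4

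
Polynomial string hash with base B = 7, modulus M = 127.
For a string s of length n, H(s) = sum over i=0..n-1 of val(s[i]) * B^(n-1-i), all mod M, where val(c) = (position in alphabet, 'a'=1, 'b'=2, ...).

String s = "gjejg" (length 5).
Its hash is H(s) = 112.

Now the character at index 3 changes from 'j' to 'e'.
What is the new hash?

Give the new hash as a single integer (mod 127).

val('j') = 10, val('e') = 5
Position k = 3, exponent = n-1-k = 1
B^1 mod M = 7^1 mod 127 = 7
Delta = (5 - 10) * 7 mod 127 = 92
New hash = (112 + 92) mod 127 = 77

Answer: 77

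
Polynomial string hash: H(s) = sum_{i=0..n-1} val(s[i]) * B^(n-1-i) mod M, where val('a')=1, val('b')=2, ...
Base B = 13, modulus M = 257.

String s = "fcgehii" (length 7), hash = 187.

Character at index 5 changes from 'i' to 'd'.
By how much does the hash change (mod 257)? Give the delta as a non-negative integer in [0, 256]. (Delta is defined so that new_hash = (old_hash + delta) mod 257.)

Delta formula: (val(new) - val(old)) * B^(n-1-k) mod M
  val('d') - val('i') = 4 - 9 = -5
  B^(n-1-k) = 13^1 mod 257 = 13
  Delta = -5 * 13 mod 257 = 192

Answer: 192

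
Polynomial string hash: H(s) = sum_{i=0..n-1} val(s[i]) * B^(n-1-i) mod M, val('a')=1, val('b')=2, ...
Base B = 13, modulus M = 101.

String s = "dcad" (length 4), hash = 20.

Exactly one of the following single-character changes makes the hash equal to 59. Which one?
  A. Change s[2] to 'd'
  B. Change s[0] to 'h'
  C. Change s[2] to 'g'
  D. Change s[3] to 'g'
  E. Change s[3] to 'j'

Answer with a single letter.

Answer: A

Derivation:
Option A: s[2]='a'->'d', delta=(4-1)*13^1 mod 101 = 39, hash=20+39 mod 101 = 59 <-- target
Option B: s[0]='d'->'h', delta=(8-4)*13^3 mod 101 = 1, hash=20+1 mod 101 = 21
Option C: s[2]='a'->'g', delta=(7-1)*13^1 mod 101 = 78, hash=20+78 mod 101 = 98
Option D: s[3]='d'->'g', delta=(7-4)*13^0 mod 101 = 3, hash=20+3 mod 101 = 23
Option E: s[3]='d'->'j', delta=(10-4)*13^0 mod 101 = 6, hash=20+6 mod 101 = 26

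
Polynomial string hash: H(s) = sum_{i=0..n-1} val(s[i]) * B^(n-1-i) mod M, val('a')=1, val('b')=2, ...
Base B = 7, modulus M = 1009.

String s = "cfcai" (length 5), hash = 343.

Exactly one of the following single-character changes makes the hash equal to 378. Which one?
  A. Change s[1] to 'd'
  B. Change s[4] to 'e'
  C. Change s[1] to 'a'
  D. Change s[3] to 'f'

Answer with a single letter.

Answer: D

Derivation:
Option A: s[1]='f'->'d', delta=(4-6)*7^3 mod 1009 = 323, hash=343+323 mod 1009 = 666
Option B: s[4]='i'->'e', delta=(5-9)*7^0 mod 1009 = 1005, hash=343+1005 mod 1009 = 339
Option C: s[1]='f'->'a', delta=(1-6)*7^3 mod 1009 = 303, hash=343+303 mod 1009 = 646
Option D: s[3]='a'->'f', delta=(6-1)*7^1 mod 1009 = 35, hash=343+35 mod 1009 = 378 <-- target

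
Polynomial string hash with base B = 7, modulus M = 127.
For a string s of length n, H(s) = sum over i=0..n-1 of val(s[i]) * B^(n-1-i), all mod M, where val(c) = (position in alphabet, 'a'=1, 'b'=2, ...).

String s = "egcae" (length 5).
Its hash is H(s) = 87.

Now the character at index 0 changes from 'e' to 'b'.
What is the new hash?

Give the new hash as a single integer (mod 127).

val('e') = 5, val('b') = 2
Position k = 0, exponent = n-1-k = 4
B^4 mod M = 7^4 mod 127 = 115
Delta = (2 - 5) * 115 mod 127 = 36
New hash = (87 + 36) mod 127 = 123

Answer: 123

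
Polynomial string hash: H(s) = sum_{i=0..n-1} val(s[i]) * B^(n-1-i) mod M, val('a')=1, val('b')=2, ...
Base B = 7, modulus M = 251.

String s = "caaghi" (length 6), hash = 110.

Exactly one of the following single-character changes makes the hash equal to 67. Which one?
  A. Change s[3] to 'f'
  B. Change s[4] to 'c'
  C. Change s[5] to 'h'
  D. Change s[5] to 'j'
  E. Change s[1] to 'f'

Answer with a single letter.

Answer: E

Derivation:
Option A: s[3]='g'->'f', delta=(6-7)*7^2 mod 251 = 202, hash=110+202 mod 251 = 61
Option B: s[4]='h'->'c', delta=(3-8)*7^1 mod 251 = 216, hash=110+216 mod 251 = 75
Option C: s[5]='i'->'h', delta=(8-9)*7^0 mod 251 = 250, hash=110+250 mod 251 = 109
Option D: s[5]='i'->'j', delta=(10-9)*7^0 mod 251 = 1, hash=110+1 mod 251 = 111
Option E: s[1]='a'->'f', delta=(6-1)*7^4 mod 251 = 208, hash=110+208 mod 251 = 67 <-- target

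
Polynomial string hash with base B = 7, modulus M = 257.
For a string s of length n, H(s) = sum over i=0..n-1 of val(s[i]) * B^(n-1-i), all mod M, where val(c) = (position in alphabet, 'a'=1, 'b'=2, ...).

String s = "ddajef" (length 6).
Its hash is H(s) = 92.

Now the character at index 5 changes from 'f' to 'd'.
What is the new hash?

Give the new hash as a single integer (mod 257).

Answer: 90

Derivation:
val('f') = 6, val('d') = 4
Position k = 5, exponent = n-1-k = 0
B^0 mod M = 7^0 mod 257 = 1
Delta = (4 - 6) * 1 mod 257 = 255
New hash = (92 + 255) mod 257 = 90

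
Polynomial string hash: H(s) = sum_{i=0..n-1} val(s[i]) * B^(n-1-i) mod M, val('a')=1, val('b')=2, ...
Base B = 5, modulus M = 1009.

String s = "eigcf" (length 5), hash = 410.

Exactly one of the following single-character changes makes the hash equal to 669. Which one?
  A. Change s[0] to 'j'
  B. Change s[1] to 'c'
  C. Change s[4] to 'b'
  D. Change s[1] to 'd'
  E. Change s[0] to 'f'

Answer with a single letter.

Answer: B

Derivation:
Option A: s[0]='e'->'j', delta=(10-5)*5^4 mod 1009 = 98, hash=410+98 mod 1009 = 508
Option B: s[1]='i'->'c', delta=(3-9)*5^3 mod 1009 = 259, hash=410+259 mod 1009 = 669 <-- target
Option C: s[4]='f'->'b', delta=(2-6)*5^0 mod 1009 = 1005, hash=410+1005 mod 1009 = 406
Option D: s[1]='i'->'d', delta=(4-9)*5^3 mod 1009 = 384, hash=410+384 mod 1009 = 794
Option E: s[0]='e'->'f', delta=(6-5)*5^4 mod 1009 = 625, hash=410+625 mod 1009 = 26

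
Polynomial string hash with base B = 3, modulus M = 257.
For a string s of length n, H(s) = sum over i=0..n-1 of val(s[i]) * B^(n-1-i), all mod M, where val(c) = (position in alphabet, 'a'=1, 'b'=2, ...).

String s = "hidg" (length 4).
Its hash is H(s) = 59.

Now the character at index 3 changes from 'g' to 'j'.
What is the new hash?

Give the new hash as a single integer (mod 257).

val('g') = 7, val('j') = 10
Position k = 3, exponent = n-1-k = 0
B^0 mod M = 3^0 mod 257 = 1
Delta = (10 - 7) * 1 mod 257 = 3
New hash = (59 + 3) mod 257 = 62

Answer: 62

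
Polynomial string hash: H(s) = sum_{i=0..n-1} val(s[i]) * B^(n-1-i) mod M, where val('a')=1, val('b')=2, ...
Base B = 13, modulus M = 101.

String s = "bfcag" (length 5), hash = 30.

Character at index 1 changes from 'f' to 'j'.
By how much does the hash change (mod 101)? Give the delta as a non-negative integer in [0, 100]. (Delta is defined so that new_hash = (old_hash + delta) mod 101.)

Delta formula: (val(new) - val(old)) * B^(n-1-k) mod M
  val('j') - val('f') = 10 - 6 = 4
  B^(n-1-k) = 13^3 mod 101 = 76
  Delta = 4 * 76 mod 101 = 1

Answer: 1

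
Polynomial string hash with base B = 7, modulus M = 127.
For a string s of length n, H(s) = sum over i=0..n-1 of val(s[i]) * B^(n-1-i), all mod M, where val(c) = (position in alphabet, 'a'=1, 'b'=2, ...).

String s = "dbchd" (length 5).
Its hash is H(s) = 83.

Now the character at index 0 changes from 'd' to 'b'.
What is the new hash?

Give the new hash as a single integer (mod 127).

val('d') = 4, val('b') = 2
Position k = 0, exponent = n-1-k = 4
B^4 mod M = 7^4 mod 127 = 115
Delta = (2 - 4) * 115 mod 127 = 24
New hash = (83 + 24) mod 127 = 107

Answer: 107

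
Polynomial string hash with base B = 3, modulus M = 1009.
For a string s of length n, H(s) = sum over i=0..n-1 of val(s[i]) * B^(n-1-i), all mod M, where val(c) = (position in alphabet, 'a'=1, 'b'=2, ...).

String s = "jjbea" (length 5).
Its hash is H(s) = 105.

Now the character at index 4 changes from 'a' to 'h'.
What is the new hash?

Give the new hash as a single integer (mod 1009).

val('a') = 1, val('h') = 8
Position k = 4, exponent = n-1-k = 0
B^0 mod M = 3^0 mod 1009 = 1
Delta = (8 - 1) * 1 mod 1009 = 7
New hash = (105 + 7) mod 1009 = 112

Answer: 112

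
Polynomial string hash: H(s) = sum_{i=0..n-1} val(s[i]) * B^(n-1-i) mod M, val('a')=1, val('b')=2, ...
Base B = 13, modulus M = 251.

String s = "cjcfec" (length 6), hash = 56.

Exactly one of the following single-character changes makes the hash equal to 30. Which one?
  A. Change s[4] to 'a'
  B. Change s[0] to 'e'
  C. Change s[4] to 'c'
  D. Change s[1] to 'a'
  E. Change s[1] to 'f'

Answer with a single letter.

Answer: C

Derivation:
Option A: s[4]='e'->'a', delta=(1-5)*13^1 mod 251 = 199, hash=56+199 mod 251 = 4
Option B: s[0]='c'->'e', delta=(5-3)*13^5 mod 251 = 128, hash=56+128 mod 251 = 184
Option C: s[4]='e'->'c', delta=(3-5)*13^1 mod 251 = 225, hash=56+225 mod 251 = 30 <-- target
Option D: s[1]='j'->'a', delta=(1-10)*13^4 mod 251 = 226, hash=56+226 mod 251 = 31
Option E: s[1]='j'->'f', delta=(6-10)*13^4 mod 251 = 212, hash=56+212 mod 251 = 17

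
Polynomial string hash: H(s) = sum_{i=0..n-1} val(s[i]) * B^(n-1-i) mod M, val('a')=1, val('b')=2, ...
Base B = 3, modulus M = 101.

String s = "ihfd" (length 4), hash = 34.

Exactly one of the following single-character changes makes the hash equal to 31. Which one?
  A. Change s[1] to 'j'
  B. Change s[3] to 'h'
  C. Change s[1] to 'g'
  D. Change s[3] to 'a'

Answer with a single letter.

Option A: s[1]='h'->'j', delta=(10-8)*3^2 mod 101 = 18, hash=34+18 mod 101 = 52
Option B: s[3]='d'->'h', delta=(8-4)*3^0 mod 101 = 4, hash=34+4 mod 101 = 38
Option C: s[1]='h'->'g', delta=(7-8)*3^2 mod 101 = 92, hash=34+92 mod 101 = 25
Option D: s[3]='d'->'a', delta=(1-4)*3^0 mod 101 = 98, hash=34+98 mod 101 = 31 <-- target

Answer: D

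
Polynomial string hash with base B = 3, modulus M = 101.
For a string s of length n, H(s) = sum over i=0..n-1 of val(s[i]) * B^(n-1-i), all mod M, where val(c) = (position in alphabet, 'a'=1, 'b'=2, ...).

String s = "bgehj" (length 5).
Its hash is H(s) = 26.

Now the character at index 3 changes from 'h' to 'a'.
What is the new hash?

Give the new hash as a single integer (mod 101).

val('h') = 8, val('a') = 1
Position k = 3, exponent = n-1-k = 1
B^1 mod M = 3^1 mod 101 = 3
Delta = (1 - 8) * 3 mod 101 = 80
New hash = (26 + 80) mod 101 = 5

Answer: 5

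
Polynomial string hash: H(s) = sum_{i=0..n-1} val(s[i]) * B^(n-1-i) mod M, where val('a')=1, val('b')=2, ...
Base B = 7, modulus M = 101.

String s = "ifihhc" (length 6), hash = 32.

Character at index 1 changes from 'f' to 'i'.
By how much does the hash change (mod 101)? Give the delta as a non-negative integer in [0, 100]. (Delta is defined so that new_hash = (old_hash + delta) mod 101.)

Delta formula: (val(new) - val(old)) * B^(n-1-k) mod M
  val('i') - val('f') = 9 - 6 = 3
  B^(n-1-k) = 7^4 mod 101 = 78
  Delta = 3 * 78 mod 101 = 32

Answer: 32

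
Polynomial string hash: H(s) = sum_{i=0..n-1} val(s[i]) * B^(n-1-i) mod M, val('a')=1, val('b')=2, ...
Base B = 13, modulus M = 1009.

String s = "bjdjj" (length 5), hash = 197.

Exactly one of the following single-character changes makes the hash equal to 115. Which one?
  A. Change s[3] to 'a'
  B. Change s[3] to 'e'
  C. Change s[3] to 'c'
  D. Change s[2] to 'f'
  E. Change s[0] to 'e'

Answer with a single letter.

Answer: E

Derivation:
Option A: s[3]='j'->'a', delta=(1-10)*13^1 mod 1009 = 892, hash=197+892 mod 1009 = 80
Option B: s[3]='j'->'e', delta=(5-10)*13^1 mod 1009 = 944, hash=197+944 mod 1009 = 132
Option C: s[3]='j'->'c', delta=(3-10)*13^1 mod 1009 = 918, hash=197+918 mod 1009 = 106
Option D: s[2]='d'->'f', delta=(6-4)*13^2 mod 1009 = 338, hash=197+338 mod 1009 = 535
Option E: s[0]='b'->'e', delta=(5-2)*13^4 mod 1009 = 927, hash=197+927 mod 1009 = 115 <-- target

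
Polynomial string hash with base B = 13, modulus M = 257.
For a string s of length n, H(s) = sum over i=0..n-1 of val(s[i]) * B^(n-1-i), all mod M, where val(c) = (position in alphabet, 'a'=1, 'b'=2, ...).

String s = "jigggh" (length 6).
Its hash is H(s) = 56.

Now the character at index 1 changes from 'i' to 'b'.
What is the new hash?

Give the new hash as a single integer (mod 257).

val('i') = 9, val('b') = 2
Position k = 1, exponent = n-1-k = 4
B^4 mod M = 13^4 mod 257 = 34
Delta = (2 - 9) * 34 mod 257 = 19
New hash = (56 + 19) mod 257 = 75

Answer: 75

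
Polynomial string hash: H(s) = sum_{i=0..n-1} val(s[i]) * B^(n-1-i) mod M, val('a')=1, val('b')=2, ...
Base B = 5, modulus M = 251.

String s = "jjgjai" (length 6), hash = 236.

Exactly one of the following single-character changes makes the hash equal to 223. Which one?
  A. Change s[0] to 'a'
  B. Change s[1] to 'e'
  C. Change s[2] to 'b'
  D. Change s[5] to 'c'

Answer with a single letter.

Option A: s[0]='j'->'a', delta=(1-10)*5^5 mod 251 = 238, hash=236+238 mod 251 = 223 <-- target
Option B: s[1]='j'->'e', delta=(5-10)*5^4 mod 251 = 138, hash=236+138 mod 251 = 123
Option C: s[2]='g'->'b', delta=(2-7)*5^3 mod 251 = 128, hash=236+128 mod 251 = 113
Option D: s[5]='i'->'c', delta=(3-9)*5^0 mod 251 = 245, hash=236+245 mod 251 = 230

Answer: A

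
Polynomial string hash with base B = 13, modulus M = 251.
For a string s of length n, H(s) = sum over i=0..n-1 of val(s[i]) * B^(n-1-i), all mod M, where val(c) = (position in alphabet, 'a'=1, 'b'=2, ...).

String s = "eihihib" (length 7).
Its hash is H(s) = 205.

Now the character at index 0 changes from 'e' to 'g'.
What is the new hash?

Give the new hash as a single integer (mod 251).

val('e') = 5, val('g') = 7
Position k = 0, exponent = n-1-k = 6
B^6 mod M = 13^6 mod 251 = 79
Delta = (7 - 5) * 79 mod 251 = 158
New hash = (205 + 158) mod 251 = 112

Answer: 112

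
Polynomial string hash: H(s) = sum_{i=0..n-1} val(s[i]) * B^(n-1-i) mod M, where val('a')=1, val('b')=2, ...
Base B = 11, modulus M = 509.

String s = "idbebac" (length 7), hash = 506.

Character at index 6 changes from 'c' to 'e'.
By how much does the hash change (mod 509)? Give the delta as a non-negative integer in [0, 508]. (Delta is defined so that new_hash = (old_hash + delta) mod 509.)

Delta formula: (val(new) - val(old)) * B^(n-1-k) mod M
  val('e') - val('c') = 5 - 3 = 2
  B^(n-1-k) = 11^0 mod 509 = 1
  Delta = 2 * 1 mod 509 = 2

Answer: 2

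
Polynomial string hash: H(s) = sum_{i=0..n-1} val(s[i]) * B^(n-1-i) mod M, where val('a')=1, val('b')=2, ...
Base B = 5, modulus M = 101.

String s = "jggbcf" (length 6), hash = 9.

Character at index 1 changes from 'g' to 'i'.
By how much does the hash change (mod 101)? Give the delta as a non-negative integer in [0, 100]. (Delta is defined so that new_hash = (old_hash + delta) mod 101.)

Answer: 38

Derivation:
Delta formula: (val(new) - val(old)) * B^(n-1-k) mod M
  val('i') - val('g') = 9 - 7 = 2
  B^(n-1-k) = 5^4 mod 101 = 19
  Delta = 2 * 19 mod 101 = 38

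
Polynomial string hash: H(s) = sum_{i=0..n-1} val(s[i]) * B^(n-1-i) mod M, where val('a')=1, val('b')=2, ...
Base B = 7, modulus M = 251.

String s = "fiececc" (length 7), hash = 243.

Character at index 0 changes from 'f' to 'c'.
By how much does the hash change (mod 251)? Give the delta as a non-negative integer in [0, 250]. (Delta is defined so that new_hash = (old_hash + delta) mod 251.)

Answer: 210

Derivation:
Delta formula: (val(new) - val(old)) * B^(n-1-k) mod M
  val('c') - val('f') = 3 - 6 = -3
  B^(n-1-k) = 7^6 mod 251 = 181
  Delta = -3 * 181 mod 251 = 210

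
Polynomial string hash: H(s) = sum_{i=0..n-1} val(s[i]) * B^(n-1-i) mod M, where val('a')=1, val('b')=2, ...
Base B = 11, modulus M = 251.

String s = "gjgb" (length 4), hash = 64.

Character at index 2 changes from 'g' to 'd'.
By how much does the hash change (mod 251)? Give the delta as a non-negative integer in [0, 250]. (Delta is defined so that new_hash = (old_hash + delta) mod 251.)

Answer: 218

Derivation:
Delta formula: (val(new) - val(old)) * B^(n-1-k) mod M
  val('d') - val('g') = 4 - 7 = -3
  B^(n-1-k) = 11^1 mod 251 = 11
  Delta = -3 * 11 mod 251 = 218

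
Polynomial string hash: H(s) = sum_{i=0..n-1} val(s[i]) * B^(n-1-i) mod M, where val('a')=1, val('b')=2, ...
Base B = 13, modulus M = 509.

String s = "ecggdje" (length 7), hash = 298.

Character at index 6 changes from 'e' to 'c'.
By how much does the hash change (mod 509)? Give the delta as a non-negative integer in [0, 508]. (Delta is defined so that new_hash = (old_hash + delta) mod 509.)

Answer: 507

Derivation:
Delta formula: (val(new) - val(old)) * B^(n-1-k) mod M
  val('c') - val('e') = 3 - 5 = -2
  B^(n-1-k) = 13^0 mod 509 = 1
  Delta = -2 * 1 mod 509 = 507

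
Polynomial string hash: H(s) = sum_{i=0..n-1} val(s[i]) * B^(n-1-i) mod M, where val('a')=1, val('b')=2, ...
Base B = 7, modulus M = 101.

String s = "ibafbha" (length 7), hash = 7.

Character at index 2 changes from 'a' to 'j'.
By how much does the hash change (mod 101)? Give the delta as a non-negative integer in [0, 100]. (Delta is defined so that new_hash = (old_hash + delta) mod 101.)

Delta formula: (val(new) - val(old)) * B^(n-1-k) mod M
  val('j') - val('a') = 10 - 1 = 9
  B^(n-1-k) = 7^4 mod 101 = 78
  Delta = 9 * 78 mod 101 = 96

Answer: 96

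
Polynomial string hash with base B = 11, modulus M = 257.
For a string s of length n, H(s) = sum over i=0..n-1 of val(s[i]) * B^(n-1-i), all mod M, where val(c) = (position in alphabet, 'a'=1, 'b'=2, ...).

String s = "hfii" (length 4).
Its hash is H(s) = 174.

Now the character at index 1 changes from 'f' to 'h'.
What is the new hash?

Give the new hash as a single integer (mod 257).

val('f') = 6, val('h') = 8
Position k = 1, exponent = n-1-k = 2
B^2 mod M = 11^2 mod 257 = 121
Delta = (8 - 6) * 121 mod 257 = 242
New hash = (174 + 242) mod 257 = 159

Answer: 159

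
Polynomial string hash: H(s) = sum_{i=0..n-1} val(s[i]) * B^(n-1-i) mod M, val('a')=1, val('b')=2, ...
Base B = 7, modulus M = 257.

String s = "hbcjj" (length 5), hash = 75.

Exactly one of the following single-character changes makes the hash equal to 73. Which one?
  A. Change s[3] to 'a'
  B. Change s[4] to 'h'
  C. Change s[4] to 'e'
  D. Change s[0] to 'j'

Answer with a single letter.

Answer: B

Derivation:
Option A: s[3]='j'->'a', delta=(1-10)*7^1 mod 257 = 194, hash=75+194 mod 257 = 12
Option B: s[4]='j'->'h', delta=(8-10)*7^0 mod 257 = 255, hash=75+255 mod 257 = 73 <-- target
Option C: s[4]='j'->'e', delta=(5-10)*7^0 mod 257 = 252, hash=75+252 mod 257 = 70
Option D: s[0]='h'->'j', delta=(10-8)*7^4 mod 257 = 176, hash=75+176 mod 257 = 251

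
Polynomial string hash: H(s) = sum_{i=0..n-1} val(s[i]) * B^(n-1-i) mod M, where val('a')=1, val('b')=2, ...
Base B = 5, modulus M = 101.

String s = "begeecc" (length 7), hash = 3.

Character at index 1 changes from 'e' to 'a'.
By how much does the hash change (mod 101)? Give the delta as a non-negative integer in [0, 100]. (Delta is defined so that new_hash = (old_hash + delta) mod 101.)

Answer: 24

Derivation:
Delta formula: (val(new) - val(old)) * B^(n-1-k) mod M
  val('a') - val('e') = 1 - 5 = -4
  B^(n-1-k) = 5^5 mod 101 = 95
  Delta = -4 * 95 mod 101 = 24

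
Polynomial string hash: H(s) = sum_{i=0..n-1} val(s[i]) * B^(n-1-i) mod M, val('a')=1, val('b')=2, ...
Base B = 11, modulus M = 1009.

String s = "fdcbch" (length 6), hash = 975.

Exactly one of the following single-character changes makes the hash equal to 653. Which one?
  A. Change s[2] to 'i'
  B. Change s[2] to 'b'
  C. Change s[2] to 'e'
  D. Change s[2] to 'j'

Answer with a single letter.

Answer: B

Derivation:
Option A: s[2]='c'->'i', delta=(9-3)*11^3 mod 1009 = 923, hash=975+923 mod 1009 = 889
Option B: s[2]='c'->'b', delta=(2-3)*11^3 mod 1009 = 687, hash=975+687 mod 1009 = 653 <-- target
Option C: s[2]='c'->'e', delta=(5-3)*11^3 mod 1009 = 644, hash=975+644 mod 1009 = 610
Option D: s[2]='c'->'j', delta=(10-3)*11^3 mod 1009 = 236, hash=975+236 mod 1009 = 202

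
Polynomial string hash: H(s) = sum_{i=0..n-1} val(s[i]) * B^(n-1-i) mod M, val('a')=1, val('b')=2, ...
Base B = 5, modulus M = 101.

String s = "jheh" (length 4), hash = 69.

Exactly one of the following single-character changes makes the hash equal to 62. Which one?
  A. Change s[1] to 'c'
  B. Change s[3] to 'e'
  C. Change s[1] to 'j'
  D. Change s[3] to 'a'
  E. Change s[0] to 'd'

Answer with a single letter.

Option A: s[1]='h'->'c', delta=(3-8)*5^2 mod 101 = 77, hash=69+77 mod 101 = 45
Option B: s[3]='h'->'e', delta=(5-8)*5^0 mod 101 = 98, hash=69+98 mod 101 = 66
Option C: s[1]='h'->'j', delta=(10-8)*5^2 mod 101 = 50, hash=69+50 mod 101 = 18
Option D: s[3]='h'->'a', delta=(1-8)*5^0 mod 101 = 94, hash=69+94 mod 101 = 62 <-- target
Option E: s[0]='j'->'d', delta=(4-10)*5^3 mod 101 = 58, hash=69+58 mod 101 = 26

Answer: D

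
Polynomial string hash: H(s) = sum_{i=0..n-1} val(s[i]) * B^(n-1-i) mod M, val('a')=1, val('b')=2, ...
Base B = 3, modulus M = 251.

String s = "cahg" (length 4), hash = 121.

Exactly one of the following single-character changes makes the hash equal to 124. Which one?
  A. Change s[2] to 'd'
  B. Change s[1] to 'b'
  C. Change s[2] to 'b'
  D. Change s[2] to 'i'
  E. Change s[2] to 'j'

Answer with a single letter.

Option A: s[2]='h'->'d', delta=(4-8)*3^1 mod 251 = 239, hash=121+239 mod 251 = 109
Option B: s[1]='a'->'b', delta=(2-1)*3^2 mod 251 = 9, hash=121+9 mod 251 = 130
Option C: s[2]='h'->'b', delta=(2-8)*3^1 mod 251 = 233, hash=121+233 mod 251 = 103
Option D: s[2]='h'->'i', delta=(9-8)*3^1 mod 251 = 3, hash=121+3 mod 251 = 124 <-- target
Option E: s[2]='h'->'j', delta=(10-8)*3^1 mod 251 = 6, hash=121+6 mod 251 = 127

Answer: D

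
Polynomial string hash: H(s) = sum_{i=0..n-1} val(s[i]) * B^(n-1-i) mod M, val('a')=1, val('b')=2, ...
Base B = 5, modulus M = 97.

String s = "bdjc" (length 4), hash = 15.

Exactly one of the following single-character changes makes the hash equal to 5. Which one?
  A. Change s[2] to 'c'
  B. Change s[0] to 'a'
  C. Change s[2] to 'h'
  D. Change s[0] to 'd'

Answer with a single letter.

Option A: s[2]='j'->'c', delta=(3-10)*5^1 mod 97 = 62, hash=15+62 mod 97 = 77
Option B: s[0]='b'->'a', delta=(1-2)*5^3 mod 97 = 69, hash=15+69 mod 97 = 84
Option C: s[2]='j'->'h', delta=(8-10)*5^1 mod 97 = 87, hash=15+87 mod 97 = 5 <-- target
Option D: s[0]='b'->'d', delta=(4-2)*5^3 mod 97 = 56, hash=15+56 mod 97 = 71

Answer: C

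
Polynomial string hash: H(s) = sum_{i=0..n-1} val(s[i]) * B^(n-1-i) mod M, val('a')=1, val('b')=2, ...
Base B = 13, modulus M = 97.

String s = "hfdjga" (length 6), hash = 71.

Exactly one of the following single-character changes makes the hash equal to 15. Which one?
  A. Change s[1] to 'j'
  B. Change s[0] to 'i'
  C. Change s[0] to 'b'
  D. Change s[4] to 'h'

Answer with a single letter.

Option A: s[1]='f'->'j', delta=(10-6)*13^4 mod 97 = 75, hash=71+75 mod 97 = 49
Option B: s[0]='h'->'i', delta=(9-8)*13^5 mod 97 = 74, hash=71+74 mod 97 = 48
Option C: s[0]='h'->'b', delta=(2-8)*13^5 mod 97 = 41, hash=71+41 mod 97 = 15 <-- target
Option D: s[4]='g'->'h', delta=(8-7)*13^1 mod 97 = 13, hash=71+13 mod 97 = 84

Answer: C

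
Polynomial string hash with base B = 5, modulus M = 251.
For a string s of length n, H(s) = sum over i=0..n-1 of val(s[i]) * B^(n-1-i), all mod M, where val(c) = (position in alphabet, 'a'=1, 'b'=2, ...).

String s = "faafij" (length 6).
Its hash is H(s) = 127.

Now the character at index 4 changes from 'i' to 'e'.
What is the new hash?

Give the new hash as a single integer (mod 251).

Answer: 107

Derivation:
val('i') = 9, val('e') = 5
Position k = 4, exponent = n-1-k = 1
B^1 mod M = 5^1 mod 251 = 5
Delta = (5 - 9) * 5 mod 251 = 231
New hash = (127 + 231) mod 251 = 107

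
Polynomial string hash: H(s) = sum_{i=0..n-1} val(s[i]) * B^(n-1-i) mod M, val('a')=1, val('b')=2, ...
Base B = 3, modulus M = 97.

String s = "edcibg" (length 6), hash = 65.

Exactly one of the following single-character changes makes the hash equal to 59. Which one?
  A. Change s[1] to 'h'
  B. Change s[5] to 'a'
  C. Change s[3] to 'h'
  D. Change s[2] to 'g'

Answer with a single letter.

Option A: s[1]='d'->'h', delta=(8-4)*3^4 mod 97 = 33, hash=65+33 mod 97 = 1
Option B: s[5]='g'->'a', delta=(1-7)*3^0 mod 97 = 91, hash=65+91 mod 97 = 59 <-- target
Option C: s[3]='i'->'h', delta=(8-9)*3^2 mod 97 = 88, hash=65+88 mod 97 = 56
Option D: s[2]='c'->'g', delta=(7-3)*3^3 mod 97 = 11, hash=65+11 mod 97 = 76

Answer: B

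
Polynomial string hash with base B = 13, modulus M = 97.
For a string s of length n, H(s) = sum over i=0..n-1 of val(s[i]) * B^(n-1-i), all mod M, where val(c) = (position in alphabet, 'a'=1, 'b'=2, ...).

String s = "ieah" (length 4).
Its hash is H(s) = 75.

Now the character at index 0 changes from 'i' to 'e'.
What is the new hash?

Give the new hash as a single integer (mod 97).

val('i') = 9, val('e') = 5
Position k = 0, exponent = n-1-k = 3
B^3 mod M = 13^3 mod 97 = 63
Delta = (5 - 9) * 63 mod 97 = 39
New hash = (75 + 39) mod 97 = 17

Answer: 17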